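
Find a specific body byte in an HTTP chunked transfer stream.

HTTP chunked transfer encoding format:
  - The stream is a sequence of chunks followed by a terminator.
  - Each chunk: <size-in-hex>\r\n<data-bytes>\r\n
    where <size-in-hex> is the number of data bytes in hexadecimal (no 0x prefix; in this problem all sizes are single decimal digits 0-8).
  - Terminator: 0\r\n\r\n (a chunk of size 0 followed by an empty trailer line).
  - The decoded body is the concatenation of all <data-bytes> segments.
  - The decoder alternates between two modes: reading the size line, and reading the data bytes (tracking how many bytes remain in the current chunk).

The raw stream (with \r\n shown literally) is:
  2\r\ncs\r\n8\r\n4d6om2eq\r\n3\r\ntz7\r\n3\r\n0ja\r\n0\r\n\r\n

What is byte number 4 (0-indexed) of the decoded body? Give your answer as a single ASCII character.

Chunk 1: stream[0..1]='2' size=0x2=2, data at stream[3..5]='cs' -> body[0..2], body so far='cs'
Chunk 2: stream[7..8]='8' size=0x8=8, data at stream[10..18]='4d6om2eq' -> body[2..10], body so far='cs4d6om2eq'
Chunk 3: stream[20..21]='3' size=0x3=3, data at stream[23..26]='tz7' -> body[10..13], body so far='cs4d6om2eqtz7'
Chunk 4: stream[28..29]='3' size=0x3=3, data at stream[31..34]='0ja' -> body[13..16], body so far='cs4d6om2eqtz70ja'
Chunk 5: stream[36..37]='0' size=0 (terminator). Final body='cs4d6om2eqtz70ja' (16 bytes)
Body byte 4 = '6'

Answer: 6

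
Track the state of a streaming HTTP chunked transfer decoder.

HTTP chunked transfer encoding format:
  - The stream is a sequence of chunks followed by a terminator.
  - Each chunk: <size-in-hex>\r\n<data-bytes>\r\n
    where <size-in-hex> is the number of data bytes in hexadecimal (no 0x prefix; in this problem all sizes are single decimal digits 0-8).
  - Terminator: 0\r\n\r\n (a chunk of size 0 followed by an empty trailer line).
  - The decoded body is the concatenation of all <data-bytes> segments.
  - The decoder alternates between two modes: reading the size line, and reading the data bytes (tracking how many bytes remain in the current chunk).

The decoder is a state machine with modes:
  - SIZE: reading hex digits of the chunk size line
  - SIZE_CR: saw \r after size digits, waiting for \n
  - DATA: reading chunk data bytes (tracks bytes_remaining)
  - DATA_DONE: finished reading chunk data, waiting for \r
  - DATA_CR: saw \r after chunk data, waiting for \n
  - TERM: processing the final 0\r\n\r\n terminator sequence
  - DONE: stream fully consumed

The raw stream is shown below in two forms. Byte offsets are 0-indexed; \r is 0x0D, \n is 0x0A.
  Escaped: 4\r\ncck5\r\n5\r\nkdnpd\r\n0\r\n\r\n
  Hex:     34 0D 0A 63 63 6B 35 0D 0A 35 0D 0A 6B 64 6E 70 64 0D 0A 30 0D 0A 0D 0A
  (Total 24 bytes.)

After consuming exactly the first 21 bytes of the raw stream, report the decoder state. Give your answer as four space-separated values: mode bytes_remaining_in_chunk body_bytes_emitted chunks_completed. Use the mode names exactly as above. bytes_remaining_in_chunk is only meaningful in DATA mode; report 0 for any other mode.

Byte 0 = '4': mode=SIZE remaining=0 emitted=0 chunks_done=0
Byte 1 = 0x0D: mode=SIZE_CR remaining=0 emitted=0 chunks_done=0
Byte 2 = 0x0A: mode=DATA remaining=4 emitted=0 chunks_done=0
Byte 3 = 'c': mode=DATA remaining=3 emitted=1 chunks_done=0
Byte 4 = 'c': mode=DATA remaining=2 emitted=2 chunks_done=0
Byte 5 = 'k': mode=DATA remaining=1 emitted=3 chunks_done=0
Byte 6 = '5': mode=DATA_DONE remaining=0 emitted=4 chunks_done=0
Byte 7 = 0x0D: mode=DATA_CR remaining=0 emitted=4 chunks_done=0
Byte 8 = 0x0A: mode=SIZE remaining=0 emitted=4 chunks_done=1
Byte 9 = '5': mode=SIZE remaining=0 emitted=4 chunks_done=1
Byte 10 = 0x0D: mode=SIZE_CR remaining=0 emitted=4 chunks_done=1
Byte 11 = 0x0A: mode=DATA remaining=5 emitted=4 chunks_done=1
Byte 12 = 'k': mode=DATA remaining=4 emitted=5 chunks_done=1
Byte 13 = 'd': mode=DATA remaining=3 emitted=6 chunks_done=1
Byte 14 = 'n': mode=DATA remaining=2 emitted=7 chunks_done=1
Byte 15 = 'p': mode=DATA remaining=1 emitted=8 chunks_done=1
Byte 16 = 'd': mode=DATA_DONE remaining=0 emitted=9 chunks_done=1
Byte 17 = 0x0D: mode=DATA_CR remaining=0 emitted=9 chunks_done=1
Byte 18 = 0x0A: mode=SIZE remaining=0 emitted=9 chunks_done=2
Byte 19 = '0': mode=SIZE remaining=0 emitted=9 chunks_done=2
Byte 20 = 0x0D: mode=SIZE_CR remaining=0 emitted=9 chunks_done=2

Answer: SIZE_CR 0 9 2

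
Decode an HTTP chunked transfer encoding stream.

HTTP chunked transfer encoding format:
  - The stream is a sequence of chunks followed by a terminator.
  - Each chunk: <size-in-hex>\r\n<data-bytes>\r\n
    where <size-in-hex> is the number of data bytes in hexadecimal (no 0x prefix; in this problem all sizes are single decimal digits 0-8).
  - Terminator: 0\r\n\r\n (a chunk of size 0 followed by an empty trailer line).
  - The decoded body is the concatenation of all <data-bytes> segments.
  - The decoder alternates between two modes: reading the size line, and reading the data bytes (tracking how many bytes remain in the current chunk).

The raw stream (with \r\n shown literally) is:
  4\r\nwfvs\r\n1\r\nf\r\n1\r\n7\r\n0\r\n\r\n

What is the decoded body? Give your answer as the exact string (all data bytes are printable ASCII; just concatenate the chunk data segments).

Answer: wfvsf7

Derivation:
Chunk 1: stream[0..1]='4' size=0x4=4, data at stream[3..7]='wfvs' -> body[0..4], body so far='wfvs'
Chunk 2: stream[9..10]='1' size=0x1=1, data at stream[12..13]='f' -> body[4..5], body so far='wfvsf'
Chunk 3: stream[15..16]='1' size=0x1=1, data at stream[18..19]='7' -> body[5..6], body so far='wfvsf7'
Chunk 4: stream[21..22]='0' size=0 (terminator). Final body='wfvsf7' (6 bytes)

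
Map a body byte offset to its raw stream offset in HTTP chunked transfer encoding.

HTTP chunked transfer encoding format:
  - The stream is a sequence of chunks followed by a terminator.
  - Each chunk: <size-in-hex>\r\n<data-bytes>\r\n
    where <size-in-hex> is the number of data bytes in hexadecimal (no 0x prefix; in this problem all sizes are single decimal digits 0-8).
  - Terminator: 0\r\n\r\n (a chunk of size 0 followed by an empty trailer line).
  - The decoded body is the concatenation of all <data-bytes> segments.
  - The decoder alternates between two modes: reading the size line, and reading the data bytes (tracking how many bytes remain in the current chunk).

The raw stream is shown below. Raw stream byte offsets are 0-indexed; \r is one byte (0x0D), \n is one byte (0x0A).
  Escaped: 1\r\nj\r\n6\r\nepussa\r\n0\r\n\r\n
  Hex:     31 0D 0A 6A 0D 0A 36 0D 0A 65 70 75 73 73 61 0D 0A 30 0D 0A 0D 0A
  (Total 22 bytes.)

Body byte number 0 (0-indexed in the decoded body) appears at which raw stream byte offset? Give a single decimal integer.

Answer: 3

Derivation:
Chunk 1: stream[0..1]='1' size=0x1=1, data at stream[3..4]='j' -> body[0..1], body so far='j'
Chunk 2: stream[6..7]='6' size=0x6=6, data at stream[9..15]='epussa' -> body[1..7], body so far='jepussa'
Chunk 3: stream[17..18]='0' size=0 (terminator). Final body='jepussa' (7 bytes)
Body byte 0 at stream offset 3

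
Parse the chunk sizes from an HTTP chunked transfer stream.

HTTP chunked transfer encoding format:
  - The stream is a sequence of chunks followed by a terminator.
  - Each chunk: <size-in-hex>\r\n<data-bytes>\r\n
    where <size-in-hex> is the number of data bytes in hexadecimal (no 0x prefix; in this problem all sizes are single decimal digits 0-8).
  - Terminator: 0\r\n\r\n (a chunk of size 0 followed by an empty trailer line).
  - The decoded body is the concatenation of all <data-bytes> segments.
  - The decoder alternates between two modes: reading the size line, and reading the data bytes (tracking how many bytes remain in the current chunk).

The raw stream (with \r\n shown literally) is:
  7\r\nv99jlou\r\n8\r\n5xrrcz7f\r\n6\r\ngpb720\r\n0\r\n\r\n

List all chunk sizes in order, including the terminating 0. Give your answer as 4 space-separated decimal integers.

Answer: 7 8 6 0

Derivation:
Chunk 1: stream[0..1]='7' size=0x7=7, data at stream[3..10]='v99jlou' -> body[0..7], body so far='v99jlou'
Chunk 2: stream[12..13]='8' size=0x8=8, data at stream[15..23]='5xrrcz7f' -> body[7..15], body so far='v99jlou5xrrcz7f'
Chunk 3: stream[25..26]='6' size=0x6=6, data at stream[28..34]='gpb720' -> body[15..21], body so far='v99jlou5xrrcz7fgpb720'
Chunk 4: stream[36..37]='0' size=0 (terminator). Final body='v99jlou5xrrcz7fgpb720' (21 bytes)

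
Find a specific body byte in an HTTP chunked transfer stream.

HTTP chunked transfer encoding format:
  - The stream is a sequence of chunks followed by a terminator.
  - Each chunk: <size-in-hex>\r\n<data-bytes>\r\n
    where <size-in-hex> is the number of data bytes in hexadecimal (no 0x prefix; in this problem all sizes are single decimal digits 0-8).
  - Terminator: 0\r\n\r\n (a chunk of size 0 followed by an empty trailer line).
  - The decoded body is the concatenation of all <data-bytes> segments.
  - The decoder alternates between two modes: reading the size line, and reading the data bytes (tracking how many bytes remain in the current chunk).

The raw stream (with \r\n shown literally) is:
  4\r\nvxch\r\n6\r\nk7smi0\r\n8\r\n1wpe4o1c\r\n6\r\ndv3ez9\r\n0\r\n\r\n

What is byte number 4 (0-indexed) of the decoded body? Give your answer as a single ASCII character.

Chunk 1: stream[0..1]='4' size=0x4=4, data at stream[3..7]='vxch' -> body[0..4], body so far='vxch'
Chunk 2: stream[9..10]='6' size=0x6=6, data at stream[12..18]='k7smi0' -> body[4..10], body so far='vxchk7smi0'
Chunk 3: stream[20..21]='8' size=0x8=8, data at stream[23..31]='1wpe4o1c' -> body[10..18], body so far='vxchk7smi01wpe4o1c'
Chunk 4: stream[33..34]='6' size=0x6=6, data at stream[36..42]='dv3ez9' -> body[18..24], body so far='vxchk7smi01wpe4o1cdv3ez9'
Chunk 5: stream[44..45]='0' size=0 (terminator). Final body='vxchk7smi01wpe4o1cdv3ez9' (24 bytes)
Body byte 4 = 'k'

Answer: k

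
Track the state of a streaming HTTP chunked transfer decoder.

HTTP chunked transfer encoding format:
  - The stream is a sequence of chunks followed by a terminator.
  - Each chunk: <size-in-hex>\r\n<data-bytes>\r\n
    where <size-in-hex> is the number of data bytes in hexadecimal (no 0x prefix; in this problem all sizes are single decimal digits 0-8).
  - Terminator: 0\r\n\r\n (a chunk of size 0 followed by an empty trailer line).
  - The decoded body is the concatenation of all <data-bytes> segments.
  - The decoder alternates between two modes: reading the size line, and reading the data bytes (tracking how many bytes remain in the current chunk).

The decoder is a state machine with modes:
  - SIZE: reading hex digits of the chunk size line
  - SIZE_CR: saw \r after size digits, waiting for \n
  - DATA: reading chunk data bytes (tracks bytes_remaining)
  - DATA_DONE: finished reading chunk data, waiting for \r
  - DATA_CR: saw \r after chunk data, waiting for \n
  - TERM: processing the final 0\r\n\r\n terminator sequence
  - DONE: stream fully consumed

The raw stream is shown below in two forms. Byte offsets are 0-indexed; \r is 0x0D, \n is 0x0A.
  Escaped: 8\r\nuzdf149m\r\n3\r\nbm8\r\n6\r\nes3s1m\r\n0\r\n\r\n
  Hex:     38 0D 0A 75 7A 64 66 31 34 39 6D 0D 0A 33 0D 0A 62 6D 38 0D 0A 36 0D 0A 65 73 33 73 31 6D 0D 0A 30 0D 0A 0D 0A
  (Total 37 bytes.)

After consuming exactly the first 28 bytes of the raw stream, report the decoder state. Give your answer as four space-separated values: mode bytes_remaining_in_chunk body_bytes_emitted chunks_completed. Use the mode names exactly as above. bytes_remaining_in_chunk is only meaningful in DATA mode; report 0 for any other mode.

Answer: DATA 2 15 2

Derivation:
Byte 0 = '8': mode=SIZE remaining=0 emitted=0 chunks_done=0
Byte 1 = 0x0D: mode=SIZE_CR remaining=0 emitted=0 chunks_done=0
Byte 2 = 0x0A: mode=DATA remaining=8 emitted=0 chunks_done=0
Byte 3 = 'u': mode=DATA remaining=7 emitted=1 chunks_done=0
Byte 4 = 'z': mode=DATA remaining=6 emitted=2 chunks_done=0
Byte 5 = 'd': mode=DATA remaining=5 emitted=3 chunks_done=0
Byte 6 = 'f': mode=DATA remaining=4 emitted=4 chunks_done=0
Byte 7 = '1': mode=DATA remaining=3 emitted=5 chunks_done=0
Byte 8 = '4': mode=DATA remaining=2 emitted=6 chunks_done=0
Byte 9 = '9': mode=DATA remaining=1 emitted=7 chunks_done=0
Byte 10 = 'm': mode=DATA_DONE remaining=0 emitted=8 chunks_done=0
Byte 11 = 0x0D: mode=DATA_CR remaining=0 emitted=8 chunks_done=0
Byte 12 = 0x0A: mode=SIZE remaining=0 emitted=8 chunks_done=1
Byte 13 = '3': mode=SIZE remaining=0 emitted=8 chunks_done=1
Byte 14 = 0x0D: mode=SIZE_CR remaining=0 emitted=8 chunks_done=1
Byte 15 = 0x0A: mode=DATA remaining=3 emitted=8 chunks_done=1
Byte 16 = 'b': mode=DATA remaining=2 emitted=9 chunks_done=1
Byte 17 = 'm': mode=DATA remaining=1 emitted=10 chunks_done=1
Byte 18 = '8': mode=DATA_DONE remaining=0 emitted=11 chunks_done=1
Byte 19 = 0x0D: mode=DATA_CR remaining=0 emitted=11 chunks_done=1
Byte 20 = 0x0A: mode=SIZE remaining=0 emitted=11 chunks_done=2
Byte 21 = '6': mode=SIZE remaining=0 emitted=11 chunks_done=2
Byte 22 = 0x0D: mode=SIZE_CR remaining=0 emitted=11 chunks_done=2
Byte 23 = 0x0A: mode=DATA remaining=6 emitted=11 chunks_done=2
Byte 24 = 'e': mode=DATA remaining=5 emitted=12 chunks_done=2
Byte 25 = 's': mode=DATA remaining=4 emitted=13 chunks_done=2
Byte 26 = '3': mode=DATA remaining=3 emitted=14 chunks_done=2
Byte 27 = 's': mode=DATA remaining=2 emitted=15 chunks_done=2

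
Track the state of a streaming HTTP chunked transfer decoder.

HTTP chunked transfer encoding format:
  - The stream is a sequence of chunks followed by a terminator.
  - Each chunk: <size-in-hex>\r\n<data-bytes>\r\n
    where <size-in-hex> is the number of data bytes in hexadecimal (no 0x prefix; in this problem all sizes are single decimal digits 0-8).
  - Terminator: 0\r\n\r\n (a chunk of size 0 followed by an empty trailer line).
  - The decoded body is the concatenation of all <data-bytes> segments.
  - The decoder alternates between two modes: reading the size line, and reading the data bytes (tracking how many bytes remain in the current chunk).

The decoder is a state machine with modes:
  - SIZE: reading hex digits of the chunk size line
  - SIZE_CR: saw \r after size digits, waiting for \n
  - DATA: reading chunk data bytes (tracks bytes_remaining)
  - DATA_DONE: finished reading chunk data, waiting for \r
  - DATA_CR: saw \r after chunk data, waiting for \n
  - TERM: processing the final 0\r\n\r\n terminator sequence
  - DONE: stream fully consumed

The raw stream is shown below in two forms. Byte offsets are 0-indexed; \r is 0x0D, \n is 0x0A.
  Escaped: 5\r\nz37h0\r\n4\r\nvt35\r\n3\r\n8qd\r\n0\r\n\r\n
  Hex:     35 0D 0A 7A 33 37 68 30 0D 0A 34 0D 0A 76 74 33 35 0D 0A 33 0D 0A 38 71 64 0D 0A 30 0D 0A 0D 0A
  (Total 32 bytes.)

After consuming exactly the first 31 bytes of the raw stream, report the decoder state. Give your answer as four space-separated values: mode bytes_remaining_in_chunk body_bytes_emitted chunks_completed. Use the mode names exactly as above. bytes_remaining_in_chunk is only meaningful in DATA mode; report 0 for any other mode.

Answer: TERM 0 12 3

Derivation:
Byte 0 = '5': mode=SIZE remaining=0 emitted=0 chunks_done=0
Byte 1 = 0x0D: mode=SIZE_CR remaining=0 emitted=0 chunks_done=0
Byte 2 = 0x0A: mode=DATA remaining=5 emitted=0 chunks_done=0
Byte 3 = 'z': mode=DATA remaining=4 emitted=1 chunks_done=0
Byte 4 = '3': mode=DATA remaining=3 emitted=2 chunks_done=0
Byte 5 = '7': mode=DATA remaining=2 emitted=3 chunks_done=0
Byte 6 = 'h': mode=DATA remaining=1 emitted=4 chunks_done=0
Byte 7 = '0': mode=DATA_DONE remaining=0 emitted=5 chunks_done=0
Byte 8 = 0x0D: mode=DATA_CR remaining=0 emitted=5 chunks_done=0
Byte 9 = 0x0A: mode=SIZE remaining=0 emitted=5 chunks_done=1
Byte 10 = '4': mode=SIZE remaining=0 emitted=5 chunks_done=1
Byte 11 = 0x0D: mode=SIZE_CR remaining=0 emitted=5 chunks_done=1
Byte 12 = 0x0A: mode=DATA remaining=4 emitted=5 chunks_done=1
Byte 13 = 'v': mode=DATA remaining=3 emitted=6 chunks_done=1
Byte 14 = 't': mode=DATA remaining=2 emitted=7 chunks_done=1
Byte 15 = '3': mode=DATA remaining=1 emitted=8 chunks_done=1
Byte 16 = '5': mode=DATA_DONE remaining=0 emitted=9 chunks_done=1
Byte 17 = 0x0D: mode=DATA_CR remaining=0 emitted=9 chunks_done=1
Byte 18 = 0x0A: mode=SIZE remaining=0 emitted=9 chunks_done=2
Byte 19 = '3': mode=SIZE remaining=0 emitted=9 chunks_done=2
Byte 20 = 0x0D: mode=SIZE_CR remaining=0 emitted=9 chunks_done=2
Byte 21 = 0x0A: mode=DATA remaining=3 emitted=9 chunks_done=2
Byte 22 = '8': mode=DATA remaining=2 emitted=10 chunks_done=2
Byte 23 = 'q': mode=DATA remaining=1 emitted=11 chunks_done=2
Byte 24 = 'd': mode=DATA_DONE remaining=0 emitted=12 chunks_done=2
Byte 25 = 0x0D: mode=DATA_CR remaining=0 emitted=12 chunks_done=2
Byte 26 = 0x0A: mode=SIZE remaining=0 emitted=12 chunks_done=3
Byte 27 = '0': mode=SIZE remaining=0 emitted=12 chunks_done=3
Byte 28 = 0x0D: mode=SIZE_CR remaining=0 emitted=12 chunks_done=3
Byte 29 = 0x0A: mode=TERM remaining=0 emitted=12 chunks_done=3
Byte 30 = 0x0D: mode=TERM remaining=0 emitted=12 chunks_done=3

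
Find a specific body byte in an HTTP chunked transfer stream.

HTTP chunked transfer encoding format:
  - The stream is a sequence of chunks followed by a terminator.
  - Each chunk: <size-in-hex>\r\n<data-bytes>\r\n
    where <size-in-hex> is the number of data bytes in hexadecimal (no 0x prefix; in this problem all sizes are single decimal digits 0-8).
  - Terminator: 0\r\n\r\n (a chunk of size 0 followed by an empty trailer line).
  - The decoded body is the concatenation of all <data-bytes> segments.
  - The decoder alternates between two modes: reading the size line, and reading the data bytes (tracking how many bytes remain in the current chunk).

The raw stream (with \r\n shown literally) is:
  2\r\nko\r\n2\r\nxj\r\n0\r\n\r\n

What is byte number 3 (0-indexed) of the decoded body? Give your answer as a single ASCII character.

Chunk 1: stream[0..1]='2' size=0x2=2, data at stream[3..5]='ko' -> body[0..2], body so far='ko'
Chunk 2: stream[7..8]='2' size=0x2=2, data at stream[10..12]='xj' -> body[2..4], body so far='koxj'
Chunk 3: stream[14..15]='0' size=0 (terminator). Final body='koxj' (4 bytes)
Body byte 3 = 'j'

Answer: j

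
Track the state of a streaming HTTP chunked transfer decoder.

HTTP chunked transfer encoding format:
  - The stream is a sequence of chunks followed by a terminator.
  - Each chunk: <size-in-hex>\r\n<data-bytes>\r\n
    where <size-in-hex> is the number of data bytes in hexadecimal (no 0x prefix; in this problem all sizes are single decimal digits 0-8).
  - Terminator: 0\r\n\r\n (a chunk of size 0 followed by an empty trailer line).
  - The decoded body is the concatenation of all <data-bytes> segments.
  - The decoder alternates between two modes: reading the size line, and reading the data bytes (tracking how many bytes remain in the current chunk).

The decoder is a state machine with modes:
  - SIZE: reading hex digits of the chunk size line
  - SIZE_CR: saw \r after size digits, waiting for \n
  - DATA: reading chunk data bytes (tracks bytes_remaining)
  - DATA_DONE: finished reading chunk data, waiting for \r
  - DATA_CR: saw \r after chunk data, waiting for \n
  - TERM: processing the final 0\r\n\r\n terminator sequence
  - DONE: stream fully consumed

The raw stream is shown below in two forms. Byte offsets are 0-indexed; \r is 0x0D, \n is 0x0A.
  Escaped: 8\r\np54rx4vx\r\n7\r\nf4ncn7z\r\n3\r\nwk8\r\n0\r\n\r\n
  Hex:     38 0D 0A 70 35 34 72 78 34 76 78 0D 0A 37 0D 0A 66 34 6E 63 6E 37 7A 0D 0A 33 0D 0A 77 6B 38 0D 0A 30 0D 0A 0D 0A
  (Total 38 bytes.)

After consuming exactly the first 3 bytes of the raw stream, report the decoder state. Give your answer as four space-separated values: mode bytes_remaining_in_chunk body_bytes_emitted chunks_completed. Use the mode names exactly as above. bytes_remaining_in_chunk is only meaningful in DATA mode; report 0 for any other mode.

Byte 0 = '8': mode=SIZE remaining=0 emitted=0 chunks_done=0
Byte 1 = 0x0D: mode=SIZE_CR remaining=0 emitted=0 chunks_done=0
Byte 2 = 0x0A: mode=DATA remaining=8 emitted=0 chunks_done=0

Answer: DATA 8 0 0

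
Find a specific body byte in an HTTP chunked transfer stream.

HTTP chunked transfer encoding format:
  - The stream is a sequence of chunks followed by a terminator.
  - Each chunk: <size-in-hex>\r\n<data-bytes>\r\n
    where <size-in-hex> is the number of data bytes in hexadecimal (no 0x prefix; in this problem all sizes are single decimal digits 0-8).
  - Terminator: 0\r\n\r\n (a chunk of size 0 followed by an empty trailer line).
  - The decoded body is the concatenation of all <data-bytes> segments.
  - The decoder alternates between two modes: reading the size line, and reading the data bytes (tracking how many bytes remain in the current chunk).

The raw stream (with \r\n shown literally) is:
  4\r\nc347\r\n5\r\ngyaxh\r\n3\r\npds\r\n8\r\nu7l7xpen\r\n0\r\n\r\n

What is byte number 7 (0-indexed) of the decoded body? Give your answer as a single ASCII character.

Chunk 1: stream[0..1]='4' size=0x4=4, data at stream[3..7]='c347' -> body[0..4], body so far='c347'
Chunk 2: stream[9..10]='5' size=0x5=5, data at stream[12..17]='gyaxh' -> body[4..9], body so far='c347gyaxh'
Chunk 3: stream[19..20]='3' size=0x3=3, data at stream[22..25]='pds' -> body[9..12], body so far='c347gyaxhpds'
Chunk 4: stream[27..28]='8' size=0x8=8, data at stream[30..38]='u7l7xpen' -> body[12..20], body so far='c347gyaxhpdsu7l7xpen'
Chunk 5: stream[40..41]='0' size=0 (terminator). Final body='c347gyaxhpdsu7l7xpen' (20 bytes)
Body byte 7 = 'x'

Answer: x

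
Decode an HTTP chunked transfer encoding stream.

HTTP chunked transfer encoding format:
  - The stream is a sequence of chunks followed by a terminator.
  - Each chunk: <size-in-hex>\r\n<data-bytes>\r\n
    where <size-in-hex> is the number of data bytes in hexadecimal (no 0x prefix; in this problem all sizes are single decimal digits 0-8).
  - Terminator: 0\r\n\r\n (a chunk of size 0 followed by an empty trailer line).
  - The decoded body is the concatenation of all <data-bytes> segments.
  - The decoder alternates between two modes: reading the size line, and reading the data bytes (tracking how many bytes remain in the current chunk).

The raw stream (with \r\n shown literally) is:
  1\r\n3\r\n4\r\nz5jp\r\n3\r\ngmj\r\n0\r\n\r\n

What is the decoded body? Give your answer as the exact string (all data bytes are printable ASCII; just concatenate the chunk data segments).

Chunk 1: stream[0..1]='1' size=0x1=1, data at stream[3..4]='3' -> body[0..1], body so far='3'
Chunk 2: stream[6..7]='4' size=0x4=4, data at stream[9..13]='z5jp' -> body[1..5], body so far='3z5jp'
Chunk 3: stream[15..16]='3' size=0x3=3, data at stream[18..21]='gmj' -> body[5..8], body so far='3z5jpgmj'
Chunk 4: stream[23..24]='0' size=0 (terminator). Final body='3z5jpgmj' (8 bytes)

Answer: 3z5jpgmj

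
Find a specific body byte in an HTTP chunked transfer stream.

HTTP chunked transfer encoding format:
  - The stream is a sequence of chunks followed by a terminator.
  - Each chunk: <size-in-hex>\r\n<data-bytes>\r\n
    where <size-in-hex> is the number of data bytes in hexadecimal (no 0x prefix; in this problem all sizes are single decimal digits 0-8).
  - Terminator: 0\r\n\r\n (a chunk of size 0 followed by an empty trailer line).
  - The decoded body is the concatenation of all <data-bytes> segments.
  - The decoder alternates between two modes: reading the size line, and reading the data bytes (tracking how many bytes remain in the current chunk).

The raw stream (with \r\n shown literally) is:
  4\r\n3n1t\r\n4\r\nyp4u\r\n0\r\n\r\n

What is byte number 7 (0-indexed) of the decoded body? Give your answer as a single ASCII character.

Chunk 1: stream[0..1]='4' size=0x4=4, data at stream[3..7]='3n1t' -> body[0..4], body so far='3n1t'
Chunk 2: stream[9..10]='4' size=0x4=4, data at stream[12..16]='yp4u' -> body[4..8], body so far='3n1typ4u'
Chunk 3: stream[18..19]='0' size=0 (terminator). Final body='3n1typ4u' (8 bytes)
Body byte 7 = 'u'

Answer: u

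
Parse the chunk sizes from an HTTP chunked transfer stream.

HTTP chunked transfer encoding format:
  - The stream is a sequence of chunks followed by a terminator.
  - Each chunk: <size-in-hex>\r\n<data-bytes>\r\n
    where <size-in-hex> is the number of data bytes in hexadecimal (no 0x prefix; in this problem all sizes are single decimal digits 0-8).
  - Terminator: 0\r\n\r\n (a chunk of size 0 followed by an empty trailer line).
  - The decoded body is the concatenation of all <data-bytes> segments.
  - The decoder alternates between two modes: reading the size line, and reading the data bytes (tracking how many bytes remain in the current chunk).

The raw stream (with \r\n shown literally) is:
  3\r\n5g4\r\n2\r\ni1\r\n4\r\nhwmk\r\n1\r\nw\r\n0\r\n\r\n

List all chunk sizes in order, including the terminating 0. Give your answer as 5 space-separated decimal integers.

Chunk 1: stream[0..1]='3' size=0x3=3, data at stream[3..6]='5g4' -> body[0..3], body so far='5g4'
Chunk 2: stream[8..9]='2' size=0x2=2, data at stream[11..13]='i1' -> body[3..5], body so far='5g4i1'
Chunk 3: stream[15..16]='4' size=0x4=4, data at stream[18..22]='hwmk' -> body[5..9], body so far='5g4i1hwmk'
Chunk 4: stream[24..25]='1' size=0x1=1, data at stream[27..28]='w' -> body[9..10], body so far='5g4i1hwmkw'
Chunk 5: stream[30..31]='0' size=0 (terminator). Final body='5g4i1hwmkw' (10 bytes)

Answer: 3 2 4 1 0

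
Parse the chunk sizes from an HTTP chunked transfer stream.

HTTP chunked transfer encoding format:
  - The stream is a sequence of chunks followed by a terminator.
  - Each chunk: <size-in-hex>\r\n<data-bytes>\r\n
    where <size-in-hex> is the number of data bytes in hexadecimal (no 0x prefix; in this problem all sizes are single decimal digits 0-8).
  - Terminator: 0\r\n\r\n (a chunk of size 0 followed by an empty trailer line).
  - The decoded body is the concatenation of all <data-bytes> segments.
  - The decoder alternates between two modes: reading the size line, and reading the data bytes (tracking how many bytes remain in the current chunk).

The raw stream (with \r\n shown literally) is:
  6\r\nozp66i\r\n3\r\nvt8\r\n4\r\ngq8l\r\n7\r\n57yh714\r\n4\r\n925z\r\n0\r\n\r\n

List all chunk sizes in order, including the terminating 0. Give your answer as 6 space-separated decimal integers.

Chunk 1: stream[0..1]='6' size=0x6=6, data at stream[3..9]='ozp66i' -> body[0..6], body so far='ozp66i'
Chunk 2: stream[11..12]='3' size=0x3=3, data at stream[14..17]='vt8' -> body[6..9], body so far='ozp66ivt8'
Chunk 3: stream[19..20]='4' size=0x4=4, data at stream[22..26]='gq8l' -> body[9..13], body so far='ozp66ivt8gq8l'
Chunk 4: stream[28..29]='7' size=0x7=7, data at stream[31..38]='57yh714' -> body[13..20], body so far='ozp66ivt8gq8l57yh714'
Chunk 5: stream[40..41]='4' size=0x4=4, data at stream[43..47]='925z' -> body[20..24], body so far='ozp66ivt8gq8l57yh714925z'
Chunk 6: stream[49..50]='0' size=0 (terminator). Final body='ozp66ivt8gq8l57yh714925z' (24 bytes)

Answer: 6 3 4 7 4 0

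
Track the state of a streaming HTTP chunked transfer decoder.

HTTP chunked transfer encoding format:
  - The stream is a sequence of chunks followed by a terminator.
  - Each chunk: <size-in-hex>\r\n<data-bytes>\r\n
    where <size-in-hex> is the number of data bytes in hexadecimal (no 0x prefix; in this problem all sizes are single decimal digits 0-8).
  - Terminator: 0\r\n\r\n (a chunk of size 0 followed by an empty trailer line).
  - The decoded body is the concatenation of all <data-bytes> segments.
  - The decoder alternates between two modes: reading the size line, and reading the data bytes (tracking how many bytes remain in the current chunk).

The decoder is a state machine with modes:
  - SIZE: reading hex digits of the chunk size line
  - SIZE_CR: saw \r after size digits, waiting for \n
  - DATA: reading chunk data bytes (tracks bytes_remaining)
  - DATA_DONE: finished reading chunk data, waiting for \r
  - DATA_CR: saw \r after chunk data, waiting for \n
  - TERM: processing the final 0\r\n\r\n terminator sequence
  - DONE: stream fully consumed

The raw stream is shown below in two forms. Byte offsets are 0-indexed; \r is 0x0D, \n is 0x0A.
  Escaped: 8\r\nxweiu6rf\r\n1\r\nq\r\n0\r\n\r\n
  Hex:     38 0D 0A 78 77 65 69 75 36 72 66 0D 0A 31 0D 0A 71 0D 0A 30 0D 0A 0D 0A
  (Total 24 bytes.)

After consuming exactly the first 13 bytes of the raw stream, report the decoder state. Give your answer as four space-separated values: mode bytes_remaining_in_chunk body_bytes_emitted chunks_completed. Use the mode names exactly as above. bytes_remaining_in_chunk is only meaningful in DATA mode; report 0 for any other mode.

Answer: SIZE 0 8 1

Derivation:
Byte 0 = '8': mode=SIZE remaining=0 emitted=0 chunks_done=0
Byte 1 = 0x0D: mode=SIZE_CR remaining=0 emitted=0 chunks_done=0
Byte 2 = 0x0A: mode=DATA remaining=8 emitted=0 chunks_done=0
Byte 3 = 'x': mode=DATA remaining=7 emitted=1 chunks_done=0
Byte 4 = 'w': mode=DATA remaining=6 emitted=2 chunks_done=0
Byte 5 = 'e': mode=DATA remaining=5 emitted=3 chunks_done=0
Byte 6 = 'i': mode=DATA remaining=4 emitted=4 chunks_done=0
Byte 7 = 'u': mode=DATA remaining=3 emitted=5 chunks_done=0
Byte 8 = '6': mode=DATA remaining=2 emitted=6 chunks_done=0
Byte 9 = 'r': mode=DATA remaining=1 emitted=7 chunks_done=0
Byte 10 = 'f': mode=DATA_DONE remaining=0 emitted=8 chunks_done=0
Byte 11 = 0x0D: mode=DATA_CR remaining=0 emitted=8 chunks_done=0
Byte 12 = 0x0A: mode=SIZE remaining=0 emitted=8 chunks_done=1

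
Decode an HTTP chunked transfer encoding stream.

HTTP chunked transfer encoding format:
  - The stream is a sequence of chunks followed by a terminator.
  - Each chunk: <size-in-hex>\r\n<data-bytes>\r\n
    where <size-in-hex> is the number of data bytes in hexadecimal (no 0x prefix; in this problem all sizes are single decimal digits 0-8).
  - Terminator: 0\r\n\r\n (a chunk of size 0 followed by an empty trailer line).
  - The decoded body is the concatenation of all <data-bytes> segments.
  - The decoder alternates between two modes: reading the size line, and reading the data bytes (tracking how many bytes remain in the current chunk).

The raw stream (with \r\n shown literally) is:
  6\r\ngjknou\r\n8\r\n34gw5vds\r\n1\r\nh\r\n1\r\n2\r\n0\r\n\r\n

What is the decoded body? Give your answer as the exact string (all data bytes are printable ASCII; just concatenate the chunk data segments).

Answer: gjknou34gw5vdsh2

Derivation:
Chunk 1: stream[0..1]='6' size=0x6=6, data at stream[3..9]='gjknou' -> body[0..6], body so far='gjknou'
Chunk 2: stream[11..12]='8' size=0x8=8, data at stream[14..22]='34gw5vds' -> body[6..14], body so far='gjknou34gw5vds'
Chunk 3: stream[24..25]='1' size=0x1=1, data at stream[27..28]='h' -> body[14..15], body so far='gjknou34gw5vdsh'
Chunk 4: stream[30..31]='1' size=0x1=1, data at stream[33..34]='2' -> body[15..16], body so far='gjknou34gw5vdsh2'
Chunk 5: stream[36..37]='0' size=0 (terminator). Final body='gjknou34gw5vdsh2' (16 bytes)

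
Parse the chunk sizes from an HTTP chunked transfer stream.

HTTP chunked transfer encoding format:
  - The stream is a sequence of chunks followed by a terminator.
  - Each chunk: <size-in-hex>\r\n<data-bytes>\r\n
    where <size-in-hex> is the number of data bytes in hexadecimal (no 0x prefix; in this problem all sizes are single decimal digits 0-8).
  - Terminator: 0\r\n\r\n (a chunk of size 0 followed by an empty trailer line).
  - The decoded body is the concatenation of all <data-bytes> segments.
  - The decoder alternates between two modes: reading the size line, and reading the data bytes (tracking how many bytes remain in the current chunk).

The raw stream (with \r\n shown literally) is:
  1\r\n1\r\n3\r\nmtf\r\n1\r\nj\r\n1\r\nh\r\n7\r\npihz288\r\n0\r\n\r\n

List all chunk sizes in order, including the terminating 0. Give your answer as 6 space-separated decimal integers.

Answer: 1 3 1 1 7 0

Derivation:
Chunk 1: stream[0..1]='1' size=0x1=1, data at stream[3..4]='1' -> body[0..1], body so far='1'
Chunk 2: stream[6..7]='3' size=0x3=3, data at stream[9..12]='mtf' -> body[1..4], body so far='1mtf'
Chunk 3: stream[14..15]='1' size=0x1=1, data at stream[17..18]='j' -> body[4..5], body so far='1mtfj'
Chunk 4: stream[20..21]='1' size=0x1=1, data at stream[23..24]='h' -> body[5..6], body so far='1mtfjh'
Chunk 5: stream[26..27]='7' size=0x7=7, data at stream[29..36]='pihz288' -> body[6..13], body so far='1mtfjhpihz288'
Chunk 6: stream[38..39]='0' size=0 (terminator). Final body='1mtfjhpihz288' (13 bytes)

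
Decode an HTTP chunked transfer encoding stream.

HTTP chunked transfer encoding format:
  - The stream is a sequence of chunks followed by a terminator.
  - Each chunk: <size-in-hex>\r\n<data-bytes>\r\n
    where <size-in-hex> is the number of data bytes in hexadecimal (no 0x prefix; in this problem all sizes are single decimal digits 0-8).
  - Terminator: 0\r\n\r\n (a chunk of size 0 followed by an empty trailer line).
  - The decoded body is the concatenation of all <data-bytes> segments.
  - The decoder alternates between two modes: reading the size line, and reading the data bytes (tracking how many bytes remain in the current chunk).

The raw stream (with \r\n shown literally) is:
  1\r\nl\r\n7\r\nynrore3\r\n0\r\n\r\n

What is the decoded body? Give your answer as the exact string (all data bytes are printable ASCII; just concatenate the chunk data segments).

Answer: lynrore3

Derivation:
Chunk 1: stream[0..1]='1' size=0x1=1, data at stream[3..4]='l' -> body[0..1], body so far='l'
Chunk 2: stream[6..7]='7' size=0x7=7, data at stream[9..16]='ynrore3' -> body[1..8], body so far='lynrore3'
Chunk 3: stream[18..19]='0' size=0 (terminator). Final body='lynrore3' (8 bytes)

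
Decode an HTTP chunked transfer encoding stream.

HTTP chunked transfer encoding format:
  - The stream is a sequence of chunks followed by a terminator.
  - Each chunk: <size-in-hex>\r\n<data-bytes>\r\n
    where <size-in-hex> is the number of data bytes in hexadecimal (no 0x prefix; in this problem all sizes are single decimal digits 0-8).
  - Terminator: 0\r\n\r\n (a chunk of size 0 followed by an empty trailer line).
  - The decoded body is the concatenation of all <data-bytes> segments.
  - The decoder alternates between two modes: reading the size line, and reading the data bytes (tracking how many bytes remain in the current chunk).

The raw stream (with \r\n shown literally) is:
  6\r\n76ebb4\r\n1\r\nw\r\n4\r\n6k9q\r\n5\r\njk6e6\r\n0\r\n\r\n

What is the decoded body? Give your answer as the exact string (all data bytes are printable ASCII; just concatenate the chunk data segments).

Answer: 76ebb4w6k9qjk6e6

Derivation:
Chunk 1: stream[0..1]='6' size=0x6=6, data at stream[3..9]='76ebb4' -> body[0..6], body so far='76ebb4'
Chunk 2: stream[11..12]='1' size=0x1=1, data at stream[14..15]='w' -> body[6..7], body so far='76ebb4w'
Chunk 3: stream[17..18]='4' size=0x4=4, data at stream[20..24]='6k9q' -> body[7..11], body so far='76ebb4w6k9q'
Chunk 4: stream[26..27]='5' size=0x5=5, data at stream[29..34]='jk6e6' -> body[11..16], body so far='76ebb4w6k9qjk6e6'
Chunk 5: stream[36..37]='0' size=0 (terminator). Final body='76ebb4w6k9qjk6e6' (16 bytes)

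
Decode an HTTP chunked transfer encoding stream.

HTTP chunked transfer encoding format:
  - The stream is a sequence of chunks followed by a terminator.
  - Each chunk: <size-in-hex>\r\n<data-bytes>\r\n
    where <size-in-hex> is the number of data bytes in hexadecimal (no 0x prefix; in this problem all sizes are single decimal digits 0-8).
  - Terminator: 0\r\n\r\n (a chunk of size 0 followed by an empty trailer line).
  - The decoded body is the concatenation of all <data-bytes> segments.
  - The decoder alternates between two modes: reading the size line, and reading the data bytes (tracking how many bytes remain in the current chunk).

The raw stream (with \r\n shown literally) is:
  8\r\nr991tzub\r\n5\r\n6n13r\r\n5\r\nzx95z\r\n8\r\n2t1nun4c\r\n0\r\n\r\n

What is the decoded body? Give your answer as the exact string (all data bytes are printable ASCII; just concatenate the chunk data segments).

Answer: r991tzub6n13rzx95z2t1nun4c

Derivation:
Chunk 1: stream[0..1]='8' size=0x8=8, data at stream[3..11]='r991tzub' -> body[0..8], body so far='r991tzub'
Chunk 2: stream[13..14]='5' size=0x5=5, data at stream[16..21]='6n13r' -> body[8..13], body so far='r991tzub6n13r'
Chunk 3: stream[23..24]='5' size=0x5=5, data at stream[26..31]='zx95z' -> body[13..18], body so far='r991tzub6n13rzx95z'
Chunk 4: stream[33..34]='8' size=0x8=8, data at stream[36..44]='2t1nun4c' -> body[18..26], body so far='r991tzub6n13rzx95z2t1nun4c'
Chunk 5: stream[46..47]='0' size=0 (terminator). Final body='r991tzub6n13rzx95z2t1nun4c' (26 bytes)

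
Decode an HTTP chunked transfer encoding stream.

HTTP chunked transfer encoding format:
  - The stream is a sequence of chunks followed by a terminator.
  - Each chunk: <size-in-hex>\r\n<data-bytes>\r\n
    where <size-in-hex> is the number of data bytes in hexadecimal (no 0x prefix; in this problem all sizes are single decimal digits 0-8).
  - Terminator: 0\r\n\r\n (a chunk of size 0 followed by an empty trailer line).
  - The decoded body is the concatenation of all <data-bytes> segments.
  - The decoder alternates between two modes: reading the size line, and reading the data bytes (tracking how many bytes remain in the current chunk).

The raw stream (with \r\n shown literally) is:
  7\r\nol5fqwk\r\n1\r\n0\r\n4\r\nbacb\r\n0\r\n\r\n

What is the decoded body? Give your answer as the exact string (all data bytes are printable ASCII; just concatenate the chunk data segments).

Chunk 1: stream[0..1]='7' size=0x7=7, data at stream[3..10]='ol5fqwk' -> body[0..7], body so far='ol5fqwk'
Chunk 2: stream[12..13]='1' size=0x1=1, data at stream[15..16]='0' -> body[7..8], body so far='ol5fqwk0'
Chunk 3: stream[18..19]='4' size=0x4=4, data at stream[21..25]='bacb' -> body[8..12], body so far='ol5fqwk0bacb'
Chunk 4: stream[27..28]='0' size=0 (terminator). Final body='ol5fqwk0bacb' (12 bytes)

Answer: ol5fqwk0bacb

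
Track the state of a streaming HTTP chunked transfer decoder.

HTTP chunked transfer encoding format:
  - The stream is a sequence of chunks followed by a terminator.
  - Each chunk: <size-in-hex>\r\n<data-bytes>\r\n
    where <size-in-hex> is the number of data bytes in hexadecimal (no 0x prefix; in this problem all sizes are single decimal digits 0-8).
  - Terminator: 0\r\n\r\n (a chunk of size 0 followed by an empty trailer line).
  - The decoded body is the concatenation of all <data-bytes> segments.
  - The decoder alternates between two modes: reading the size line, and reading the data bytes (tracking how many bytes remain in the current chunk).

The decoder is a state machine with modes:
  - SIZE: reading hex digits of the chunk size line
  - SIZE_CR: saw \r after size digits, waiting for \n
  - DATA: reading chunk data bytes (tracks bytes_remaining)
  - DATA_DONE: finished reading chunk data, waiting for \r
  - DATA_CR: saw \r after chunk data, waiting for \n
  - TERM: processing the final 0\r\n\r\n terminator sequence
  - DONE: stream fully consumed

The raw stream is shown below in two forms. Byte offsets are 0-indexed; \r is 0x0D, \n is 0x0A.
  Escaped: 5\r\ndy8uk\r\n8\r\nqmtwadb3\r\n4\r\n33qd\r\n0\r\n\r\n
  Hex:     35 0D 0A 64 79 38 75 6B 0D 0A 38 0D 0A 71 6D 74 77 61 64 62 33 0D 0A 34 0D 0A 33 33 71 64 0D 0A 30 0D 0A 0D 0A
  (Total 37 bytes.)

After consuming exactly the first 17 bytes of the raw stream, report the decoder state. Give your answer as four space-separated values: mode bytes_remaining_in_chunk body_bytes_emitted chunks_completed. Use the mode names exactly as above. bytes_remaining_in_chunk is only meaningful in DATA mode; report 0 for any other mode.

Byte 0 = '5': mode=SIZE remaining=0 emitted=0 chunks_done=0
Byte 1 = 0x0D: mode=SIZE_CR remaining=0 emitted=0 chunks_done=0
Byte 2 = 0x0A: mode=DATA remaining=5 emitted=0 chunks_done=0
Byte 3 = 'd': mode=DATA remaining=4 emitted=1 chunks_done=0
Byte 4 = 'y': mode=DATA remaining=3 emitted=2 chunks_done=0
Byte 5 = '8': mode=DATA remaining=2 emitted=3 chunks_done=0
Byte 6 = 'u': mode=DATA remaining=1 emitted=4 chunks_done=0
Byte 7 = 'k': mode=DATA_DONE remaining=0 emitted=5 chunks_done=0
Byte 8 = 0x0D: mode=DATA_CR remaining=0 emitted=5 chunks_done=0
Byte 9 = 0x0A: mode=SIZE remaining=0 emitted=5 chunks_done=1
Byte 10 = '8': mode=SIZE remaining=0 emitted=5 chunks_done=1
Byte 11 = 0x0D: mode=SIZE_CR remaining=0 emitted=5 chunks_done=1
Byte 12 = 0x0A: mode=DATA remaining=8 emitted=5 chunks_done=1
Byte 13 = 'q': mode=DATA remaining=7 emitted=6 chunks_done=1
Byte 14 = 'm': mode=DATA remaining=6 emitted=7 chunks_done=1
Byte 15 = 't': mode=DATA remaining=5 emitted=8 chunks_done=1
Byte 16 = 'w': mode=DATA remaining=4 emitted=9 chunks_done=1

Answer: DATA 4 9 1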